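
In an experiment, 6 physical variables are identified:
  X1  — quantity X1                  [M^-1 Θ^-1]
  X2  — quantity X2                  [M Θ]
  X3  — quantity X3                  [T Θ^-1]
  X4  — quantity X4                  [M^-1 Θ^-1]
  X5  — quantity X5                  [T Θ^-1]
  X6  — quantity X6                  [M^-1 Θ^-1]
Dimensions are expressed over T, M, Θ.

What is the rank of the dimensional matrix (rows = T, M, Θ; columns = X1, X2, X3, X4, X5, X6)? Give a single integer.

2

Dimensional matrix (T×M×Θ by X1×X2×X3×X4×X5×X6):
  T: [ 0  0  1  0  1  0]
  M: [-1  1  0 -1  0 -1]
  Θ: [-1  1 -1 -1 -1 -1]
RREF → pivots at {X1,X3} ⇒ r = 2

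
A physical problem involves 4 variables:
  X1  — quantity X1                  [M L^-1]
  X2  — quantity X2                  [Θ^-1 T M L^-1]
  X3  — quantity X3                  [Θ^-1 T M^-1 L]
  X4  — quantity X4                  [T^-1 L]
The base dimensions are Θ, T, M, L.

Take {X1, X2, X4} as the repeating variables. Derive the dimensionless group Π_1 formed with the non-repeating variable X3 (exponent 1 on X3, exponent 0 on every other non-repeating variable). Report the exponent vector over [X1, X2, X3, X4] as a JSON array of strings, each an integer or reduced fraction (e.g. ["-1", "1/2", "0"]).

["2", "-1", "1", "0"]

Exponent matrix [Θ,T,M,L] × [X1,X2,X3,X4]:
  Θ: [ 0 -1 -1  0]
  T: [ 0  1  1 -1]
  M: [ 1  1 -1  0]
  L: [-1 -1  1  1]
RREF → pivots at {X1,X2,X4} ⇒ r = 3
Pivot set = {X1,X2,X4}, free = {X3}
RREF:
  r0: [   1    0   -2    0]
  r1: [   0    1    1    0]
  r2: [   0    0    0    1]
  r3: [   0    0    0    0]
Fix exponent of X3 at 1; solve each RREF row for its pivot's exponent:
  r0: exp(X1) + (-2)·1 = 0 ⇒ exp(X1) = 2
  r1: exp(X2) + (1)·1 = 0 ⇒ exp(X2) = -1
  r2: exp(X4) + (0)·1 = 0 ⇒ exp(X4) = 0
Π_1 = X1^2 · X2^-1 · X3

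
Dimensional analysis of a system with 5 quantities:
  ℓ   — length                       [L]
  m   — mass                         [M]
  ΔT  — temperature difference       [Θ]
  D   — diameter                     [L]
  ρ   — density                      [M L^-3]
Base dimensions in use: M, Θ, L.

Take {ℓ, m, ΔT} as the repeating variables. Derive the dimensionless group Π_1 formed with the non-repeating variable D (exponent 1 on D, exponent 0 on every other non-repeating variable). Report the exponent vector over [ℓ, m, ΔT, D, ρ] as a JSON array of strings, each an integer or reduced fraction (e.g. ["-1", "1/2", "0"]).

Write exponents as rows M,Θ,L / cols ℓ,m,ΔT,D,ρ:
  M: [ 0  1  0  0  1]
  Θ: [ 0  0  1  0  0]
  L: [ 1  0  0  1 -3]
Echelon form has 3 nonzero rows (pivots: ℓ,m,ΔT)
Repeat: ℓ,m,ΔT; free: D,ρ
RREF:
  r0: [   1    0    0    1   -3]
  r1: [   0    1    0    0    1]
  r2: [   0    0    1    0    0]
Fix exponent of D at 1, ρ at 0; solve each RREF row for its pivot's exponent:
  r0: exp(ℓ) + (1)·1 = 0 ⇒ exp(ℓ) = -1
  r1: exp(m) + (0)·1 = 0 ⇒ exp(m) = 0
  r2: exp(ΔT) + (0)·1 = 0 ⇒ exp(ΔT) = 0
Π_1 = ℓ^-1 · D

["-1", "0", "0", "1", "0"]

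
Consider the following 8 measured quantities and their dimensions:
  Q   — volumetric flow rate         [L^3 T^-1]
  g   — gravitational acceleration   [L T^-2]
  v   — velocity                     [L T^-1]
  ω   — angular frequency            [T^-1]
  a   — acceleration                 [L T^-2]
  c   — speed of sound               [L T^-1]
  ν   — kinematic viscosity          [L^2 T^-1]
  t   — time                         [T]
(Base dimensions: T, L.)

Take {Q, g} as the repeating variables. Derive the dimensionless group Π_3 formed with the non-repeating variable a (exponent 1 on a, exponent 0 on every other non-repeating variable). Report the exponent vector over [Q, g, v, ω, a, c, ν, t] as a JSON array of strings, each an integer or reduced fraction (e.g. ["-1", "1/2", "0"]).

Write exponents as rows T,L / cols Q,g,v,ω,a,c,ν,t:
  T: [-1 -2 -1 -1 -2 -1 -1  1]
  L: [ 3  1  1  0  1  1  2  0]
Echelon form has 2 nonzero rows (pivots: Q,g)
Repeat: Q,g; free: v,ω,a,c,ν,t
RREF:
  r0: [   1    0  1/5 -1/5    0  1/5  3/5  1/5]
  r1: [   0    1  2/5  3/5    1  2/5  1/5 -3/5]
Fix exponent of a at 1, v at 0, ω at 0, c at 0, ν at 0, t at 0; solve each RREF row for its pivot's exponent:
  r0: exp(Q) + (0)·1 = 0 ⇒ exp(Q) = 0
  r1: exp(g) + (1)·1 = 0 ⇒ exp(g) = -1
Π_3 = g^-1 · a

["0", "-1", "0", "0", "1", "0", "0", "0"]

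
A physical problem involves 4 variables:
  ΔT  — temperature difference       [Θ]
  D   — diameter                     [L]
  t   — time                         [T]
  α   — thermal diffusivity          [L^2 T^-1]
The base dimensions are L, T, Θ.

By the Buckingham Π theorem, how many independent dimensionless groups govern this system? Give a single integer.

1

Write exponents as rows L,T,Θ / cols ΔT,D,t,α:
  L: [ 0  1  0  2]
  T: [ 0  0  1 -1]
  Θ: [ 1  0  0  0]
Row reduction gives pivot columns ΔT,D,t; rank = 3
Π count = n − r = 4 − 3 = 1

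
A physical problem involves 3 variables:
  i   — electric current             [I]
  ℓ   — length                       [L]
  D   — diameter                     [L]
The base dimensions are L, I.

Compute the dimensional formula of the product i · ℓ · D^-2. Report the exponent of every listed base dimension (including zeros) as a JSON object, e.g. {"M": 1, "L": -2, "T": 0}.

Dimensional matrix (L×I by i×ℓ×D):
  L: [ 0  1  1]
  I: [ 1  0  0]
  [L]: (1)·0+(1)·1+(-2)·1 = -1
  [I]: (1)·1+(1)·0+(-2)·0 = 1
⇒ L^-1 I

{"L": -1, "I": 1}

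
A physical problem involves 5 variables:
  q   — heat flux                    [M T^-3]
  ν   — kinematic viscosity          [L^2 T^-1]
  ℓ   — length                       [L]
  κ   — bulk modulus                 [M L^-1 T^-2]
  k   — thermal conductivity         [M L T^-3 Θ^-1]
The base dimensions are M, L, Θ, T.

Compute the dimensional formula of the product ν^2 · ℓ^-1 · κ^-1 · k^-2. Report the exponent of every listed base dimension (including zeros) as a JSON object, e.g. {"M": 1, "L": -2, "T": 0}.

Exponent matrix [M,L,Θ,T] × [q,ν,ℓ,κ,k]:
  M: [ 1  0  0  1  1]
  L: [ 0  2  1 -1  1]
  Θ: [ 0  0  0  0 -1]
  T: [-3 -1  0 -2 -3]
  [M]: (2)·0+(-1)·0+(-1)·1+(-2)·1 = -3
  [L]: (2)·2+(-1)·1+(-1)·-1+(-2)·1 = 2
  [Θ]: (2)·0+(-1)·0+(-1)·0+(-2)·-1 = 2
  [T]: (2)·-1+(-1)·0+(-1)·-2+(-2)·-3 = 6
⇒ M^-3 L^2 Θ^2 T^6

{"M": -3, "L": 2, "Θ": 2, "T": 6}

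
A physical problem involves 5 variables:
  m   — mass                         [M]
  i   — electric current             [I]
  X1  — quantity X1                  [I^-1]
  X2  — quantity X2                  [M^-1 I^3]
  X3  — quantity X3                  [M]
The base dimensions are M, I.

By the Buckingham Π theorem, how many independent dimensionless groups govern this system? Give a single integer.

3

Exponent matrix [M,I] × [m,i,X1,X2,X3]:
  M: [ 1  0  0 -1  1]
  I: [ 0  1 -1  3  0]
Echelon form has 2 nonzero rows (pivots: m,i)
Π count = n − r = 5 − 2 = 3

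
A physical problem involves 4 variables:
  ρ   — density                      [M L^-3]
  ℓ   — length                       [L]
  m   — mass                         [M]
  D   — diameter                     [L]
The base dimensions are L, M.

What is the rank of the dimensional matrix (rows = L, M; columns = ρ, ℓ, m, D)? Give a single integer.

Dimensional matrix (L×M by ρ×ℓ×m×D):
  L: [-3  1  0  1]
  M: [ 1  0  1  0]
Row reduction gives pivot columns ρ,ℓ; rank = 2

2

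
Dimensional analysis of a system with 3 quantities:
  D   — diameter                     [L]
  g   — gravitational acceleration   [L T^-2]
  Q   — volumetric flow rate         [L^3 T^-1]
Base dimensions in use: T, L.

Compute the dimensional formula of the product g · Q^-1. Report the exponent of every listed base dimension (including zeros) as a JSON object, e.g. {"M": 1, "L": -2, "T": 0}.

Exponent matrix [T,L] × [D,g,Q]:
  T: [ 0 -2 -1]
  L: [ 1  1  3]
  [T]: (1)·-2+(-1)·-1 = -1
  [L]: (1)·1+(-1)·3 = -2
⇒ T^-1 L^-2

{"T": -1, "L": -2}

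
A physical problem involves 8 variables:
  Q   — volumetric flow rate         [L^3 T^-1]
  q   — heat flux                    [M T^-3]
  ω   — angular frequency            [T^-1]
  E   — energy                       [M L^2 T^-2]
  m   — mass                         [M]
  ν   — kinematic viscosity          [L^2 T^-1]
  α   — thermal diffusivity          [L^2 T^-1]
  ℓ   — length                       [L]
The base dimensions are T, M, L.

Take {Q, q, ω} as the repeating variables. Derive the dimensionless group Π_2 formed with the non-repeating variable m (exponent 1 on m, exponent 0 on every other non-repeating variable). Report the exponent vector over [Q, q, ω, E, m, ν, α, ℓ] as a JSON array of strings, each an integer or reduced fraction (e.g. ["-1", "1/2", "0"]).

["0", "-1", "3", "0", "1", "0", "0", "0"]

Write exponents as rows T,M,L / cols Q,q,ω,E,m,ν,α,ℓ:
  T: [-1 -3 -1 -2  0 -1 -1  0]
  M: [ 0  1  0  1  1  0  0  0]
  L: [ 3  0  0  2  0  2  2  1]
Row reduction gives pivot columns Q,q,ω; rank = 3
Repeat: Q,q,ω; free: E,m,ν,α,ℓ
RREF:
  r0: [   1    0    0  2/3    0  2/3  2/3  1/3]
  r1: [   0    1    0    1    1    0    0    0]
  r2: [   0    0    1 -5/3   -3  1/3  1/3 -1/3]
Fix exponent of m at 1, E at 0, ν at 0, α at 0, ℓ at 0; solve each RREF row for its pivot's exponent:
  r0: exp(Q) + (0)·1 = 0 ⇒ exp(Q) = 0
  r1: exp(q) + (1)·1 = 0 ⇒ exp(q) = -1
  r2: exp(ω) + (-3)·1 = 0 ⇒ exp(ω) = 3
Π_2 = q^-1 · ω^3 · m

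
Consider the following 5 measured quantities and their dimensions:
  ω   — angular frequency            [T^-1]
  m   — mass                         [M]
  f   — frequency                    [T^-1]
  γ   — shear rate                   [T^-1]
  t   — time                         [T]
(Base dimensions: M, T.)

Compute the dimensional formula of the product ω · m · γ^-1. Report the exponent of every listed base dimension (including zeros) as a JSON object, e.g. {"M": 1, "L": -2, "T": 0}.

{"M": 1, "T": 0}

Write exponents as rows M,T / cols ω,m,f,γ,t:
  M: [ 0  1  0  0  0]
  T: [-1  0 -1 -1  1]
  [M]: (1)·0+(1)·1+(-1)·0 = 1
  [T]: (1)·-1+(1)·0+(-1)·-1 = 0
⇒ M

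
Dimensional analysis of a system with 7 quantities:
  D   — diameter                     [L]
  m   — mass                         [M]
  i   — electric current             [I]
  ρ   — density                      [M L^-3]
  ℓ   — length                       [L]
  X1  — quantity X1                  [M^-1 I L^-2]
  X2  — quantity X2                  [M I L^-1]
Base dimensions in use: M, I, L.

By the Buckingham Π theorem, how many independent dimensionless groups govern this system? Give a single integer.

4

Exponent matrix [M,I,L] × [D,m,i,ρ,ℓ,X1,X2]:
  M: [ 0  1  0  1  0 -1  1]
  I: [ 0  0  1  0  0  1  1]
  L: [ 1  0  0 -3  1 -2 -1]
Echelon form has 3 nonzero rows (pivots: D,m,i)
7 vars − rank 3 = 4 Π groups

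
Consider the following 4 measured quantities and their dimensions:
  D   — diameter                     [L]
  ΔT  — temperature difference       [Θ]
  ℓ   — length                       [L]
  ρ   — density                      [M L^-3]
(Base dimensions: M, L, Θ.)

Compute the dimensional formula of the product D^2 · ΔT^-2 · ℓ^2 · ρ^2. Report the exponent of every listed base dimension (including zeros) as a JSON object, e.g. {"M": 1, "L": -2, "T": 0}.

{"M": 2, "L": -2, "Θ": -2}

Write exponents as rows M,L,Θ / cols D,ΔT,ℓ,ρ:
  M: [ 0  0  0  1]
  L: [ 1  0  1 -3]
  Θ: [ 0  1  0  0]
  [M]: (2)·0+(-2)·0+(2)·0+(2)·1 = 2
  [L]: (2)·1+(-2)·0+(2)·1+(2)·-3 = -2
  [Θ]: (2)·0+(-2)·1+(2)·0+(2)·0 = -2
⇒ M^2 L^-2 Θ^-2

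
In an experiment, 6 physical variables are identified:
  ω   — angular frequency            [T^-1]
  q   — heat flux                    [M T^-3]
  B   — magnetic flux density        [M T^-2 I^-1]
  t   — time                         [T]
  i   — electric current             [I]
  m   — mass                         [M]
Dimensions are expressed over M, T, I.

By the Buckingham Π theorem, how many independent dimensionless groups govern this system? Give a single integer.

3

Dimensional matrix (M×T×I by ω×q×B×t×i×m):
  M: [ 0  1  1  0  0  1]
  T: [-1 -3 -2  1  0  0]
  I: [ 0  0 -1  0  1  0]
Row reduction gives pivot columns ω,q,B; rank = 3
Π count = n − r = 6 − 3 = 3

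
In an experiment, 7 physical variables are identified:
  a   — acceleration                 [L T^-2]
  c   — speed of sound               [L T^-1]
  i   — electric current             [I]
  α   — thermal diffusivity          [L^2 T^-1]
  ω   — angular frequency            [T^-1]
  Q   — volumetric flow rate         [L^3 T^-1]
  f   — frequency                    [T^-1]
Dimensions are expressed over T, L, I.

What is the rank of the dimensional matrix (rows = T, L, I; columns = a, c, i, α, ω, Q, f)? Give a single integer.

Dimensional matrix (T×L×I by a×c×i×α×ω×Q×f):
  T: [-2 -1  0 -1 -1 -1 -1]
  L: [ 1  1  0  2  0  3  0]
  I: [ 0  0  1  0  0  0  0]
Row reduction gives pivot columns a,c,i; rank = 3

3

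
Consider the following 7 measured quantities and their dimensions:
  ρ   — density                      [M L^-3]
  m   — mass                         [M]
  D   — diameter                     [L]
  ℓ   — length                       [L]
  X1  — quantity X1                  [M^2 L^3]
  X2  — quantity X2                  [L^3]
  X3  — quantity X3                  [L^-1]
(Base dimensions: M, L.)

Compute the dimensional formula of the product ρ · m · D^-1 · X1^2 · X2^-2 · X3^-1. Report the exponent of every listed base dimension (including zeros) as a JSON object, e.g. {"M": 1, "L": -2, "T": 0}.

Write exponents as rows M,L / cols ρ,m,D,ℓ,X1,X2,X3:
  M: [ 1  1  0  0  2  0  0]
  L: [-3  0  1  1  3  3 -1]
  [M]: (1)·1+(1)·1+(-1)·0+(2)·2+(-2)·0+(-1)·0 = 6
  [L]: (1)·-3+(1)·0+(-1)·1+(2)·3+(-2)·3+(-1)·-1 = -3
⇒ M^6 L^-3

{"M": 6, "L": -3}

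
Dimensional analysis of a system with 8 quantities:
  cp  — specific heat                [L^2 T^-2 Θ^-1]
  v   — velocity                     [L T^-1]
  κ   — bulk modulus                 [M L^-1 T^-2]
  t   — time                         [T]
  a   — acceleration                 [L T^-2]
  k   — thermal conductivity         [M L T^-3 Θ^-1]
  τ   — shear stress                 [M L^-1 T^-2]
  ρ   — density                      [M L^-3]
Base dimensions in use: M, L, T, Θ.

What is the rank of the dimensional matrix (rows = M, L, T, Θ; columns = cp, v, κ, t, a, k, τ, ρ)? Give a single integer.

Write exponents as rows M,L,T,Θ / cols cp,v,κ,t,a,k,τ,ρ:
  M: [ 0  0  1  0  0  1  1  1]
  L: [ 2  1 -1  0  1  1 -1 -3]
  T: [-2 -1 -2  1 -2 -3 -2  0]
  Θ: [-1  0  0  0  0 -1  0  0]
RREF → pivots at {cp,v,κ,t} ⇒ r = 4

4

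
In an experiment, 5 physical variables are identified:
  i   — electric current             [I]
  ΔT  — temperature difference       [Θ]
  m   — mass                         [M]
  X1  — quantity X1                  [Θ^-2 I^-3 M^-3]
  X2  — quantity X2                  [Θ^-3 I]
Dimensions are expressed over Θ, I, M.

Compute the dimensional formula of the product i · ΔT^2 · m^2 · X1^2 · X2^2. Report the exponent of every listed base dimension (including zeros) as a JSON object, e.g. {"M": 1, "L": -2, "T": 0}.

Exponent matrix [Θ,I,M] × [i,ΔT,m,X1,X2]:
  Θ: [ 0  1  0 -2 -3]
  I: [ 1  0  0 -3  1]
  M: [ 0  0  1 -3  0]
  [Θ]: (1)·0+(2)·1+(2)·0+(2)·-2+(2)·-3 = -8
  [I]: (1)·1+(2)·0+(2)·0+(2)·-3+(2)·1 = -3
  [M]: (1)·0+(2)·0+(2)·1+(2)·-3+(2)·0 = -4
⇒ Θ^-8 I^-3 M^-4

{"Θ": -8, "I": -3, "M": -4}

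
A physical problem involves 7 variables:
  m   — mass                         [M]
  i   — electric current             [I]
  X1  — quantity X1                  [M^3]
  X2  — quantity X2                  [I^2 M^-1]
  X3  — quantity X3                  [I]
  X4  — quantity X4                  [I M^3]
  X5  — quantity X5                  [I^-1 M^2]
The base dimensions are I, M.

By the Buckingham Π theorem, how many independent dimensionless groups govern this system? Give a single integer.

Write exponents as rows I,M / cols m,i,X1,X2,X3,X4,X5:
  I: [ 0  1  0  2  1  1 -1]
  M: [ 1  0  3 -1  0  3  2]
RREF → pivots at {m,i} ⇒ r = 2
n=7, r=2 ⇒ 5 dimensionless groups

5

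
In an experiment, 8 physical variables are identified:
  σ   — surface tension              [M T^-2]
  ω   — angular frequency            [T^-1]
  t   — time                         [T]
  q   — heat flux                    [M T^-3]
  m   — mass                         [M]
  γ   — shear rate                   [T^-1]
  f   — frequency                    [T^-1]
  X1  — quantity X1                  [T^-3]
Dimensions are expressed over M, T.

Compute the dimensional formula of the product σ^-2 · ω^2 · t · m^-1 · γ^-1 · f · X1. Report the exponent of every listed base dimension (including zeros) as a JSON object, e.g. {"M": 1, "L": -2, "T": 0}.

{"M": -3, "T": 0}

Exponent matrix [M,T] × [σ,ω,t,q,m,γ,f,X1]:
  M: [ 1  0  0  1  1  0  0  0]
  T: [-2 -1  1 -3  0 -1 -1 -3]
  [M]: (-2)·1+(2)·0+(1)·0+(-1)·1+(-1)·0+(1)·0+(1)·0 = -3
  [T]: (-2)·-2+(2)·-1+(1)·1+(-1)·0+(-1)·-1+(1)·-1+(1)·-3 = 0
⇒ M^-3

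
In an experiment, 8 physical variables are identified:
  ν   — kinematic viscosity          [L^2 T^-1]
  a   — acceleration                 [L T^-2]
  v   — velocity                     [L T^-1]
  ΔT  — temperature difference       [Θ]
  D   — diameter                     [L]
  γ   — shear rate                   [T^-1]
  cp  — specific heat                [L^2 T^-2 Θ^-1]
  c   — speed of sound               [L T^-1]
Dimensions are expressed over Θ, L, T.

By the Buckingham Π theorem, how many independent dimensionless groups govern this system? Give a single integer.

Exponent matrix [Θ,L,T] × [ν,a,v,ΔT,D,γ,cp,c]:
  Θ: [ 0  0  0  1  0  0 -1  0]
  L: [ 2  1  1  0  1  0  2  1]
  T: [-1 -2 -1  0  0 -1 -2 -1]
Echelon form has 3 nonzero rows (pivots: ν,a,ΔT)
8 vars − rank 3 = 5 Π groups

5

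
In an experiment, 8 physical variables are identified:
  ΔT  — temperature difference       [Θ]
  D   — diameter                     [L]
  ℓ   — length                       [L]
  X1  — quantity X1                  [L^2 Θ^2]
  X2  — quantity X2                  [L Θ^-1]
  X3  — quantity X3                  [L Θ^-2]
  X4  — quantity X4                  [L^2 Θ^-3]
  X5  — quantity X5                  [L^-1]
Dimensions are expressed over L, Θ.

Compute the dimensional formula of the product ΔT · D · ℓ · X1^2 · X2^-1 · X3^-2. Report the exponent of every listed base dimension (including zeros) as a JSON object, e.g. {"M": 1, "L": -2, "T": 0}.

Dimensional matrix (L×Θ by ΔT×D×ℓ×X1×X2×X3×X4×X5):
  L: [ 0  1  1  2  1  1  2 -1]
  Θ: [ 1  0  0  2 -1 -2 -3  0]
  [L]: (1)·0+(1)·1+(1)·1+(2)·2+(-1)·1+(-2)·1 = 3
  [Θ]: (1)·1+(1)·0+(1)·0+(2)·2+(-1)·-1+(-2)·-2 = 10
⇒ L^3 Θ^10

{"L": 3, "Θ": 10}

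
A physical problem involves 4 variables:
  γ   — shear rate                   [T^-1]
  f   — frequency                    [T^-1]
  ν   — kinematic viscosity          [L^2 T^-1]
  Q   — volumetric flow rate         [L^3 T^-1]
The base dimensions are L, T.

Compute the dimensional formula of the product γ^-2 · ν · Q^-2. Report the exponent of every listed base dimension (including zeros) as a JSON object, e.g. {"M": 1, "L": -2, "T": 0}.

{"L": -4, "T": 3}

Dimensional matrix (L×T by γ×f×ν×Q):
  L: [ 0  0  2  3]
  T: [-1 -1 -1 -1]
  [L]: (-2)·0+(1)·2+(-2)·3 = -4
  [T]: (-2)·-1+(1)·-1+(-2)·-1 = 3
⇒ L^-4 T^3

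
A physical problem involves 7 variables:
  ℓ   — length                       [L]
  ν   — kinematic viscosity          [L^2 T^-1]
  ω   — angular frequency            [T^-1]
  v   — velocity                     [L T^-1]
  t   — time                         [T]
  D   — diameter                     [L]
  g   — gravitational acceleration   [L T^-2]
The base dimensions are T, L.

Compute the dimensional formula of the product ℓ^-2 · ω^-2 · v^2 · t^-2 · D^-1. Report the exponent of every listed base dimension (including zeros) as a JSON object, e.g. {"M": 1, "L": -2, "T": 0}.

{"T": -2, "L": -1}

Exponent matrix [T,L] × [ℓ,ν,ω,v,t,D,g]:
  T: [ 0 -1 -1 -1  1  0 -2]
  L: [ 1  2  0  1  0  1  1]
  [T]: (-2)·0+(-2)·-1+(2)·-1+(-2)·1+(-1)·0 = -2
  [L]: (-2)·1+(-2)·0+(2)·1+(-2)·0+(-1)·1 = -1
⇒ T^-2 L^-1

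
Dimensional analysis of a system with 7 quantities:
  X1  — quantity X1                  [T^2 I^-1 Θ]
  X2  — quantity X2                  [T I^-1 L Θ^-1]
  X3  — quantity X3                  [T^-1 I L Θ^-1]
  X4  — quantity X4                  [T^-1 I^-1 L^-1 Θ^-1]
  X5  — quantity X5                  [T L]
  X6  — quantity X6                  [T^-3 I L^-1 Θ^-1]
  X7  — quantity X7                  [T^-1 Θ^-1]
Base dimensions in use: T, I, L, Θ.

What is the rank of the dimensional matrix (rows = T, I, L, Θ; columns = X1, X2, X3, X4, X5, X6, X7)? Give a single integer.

Exponent matrix [T,I,L,Θ] × [X1,X2,X3,X4,X5,X6,X7]:
  T: [ 2  1 -1 -1  1 -3 -1]
  I: [-1 -1  1 -1  0  1  0]
  L: [ 0  1  1 -1  1 -1  0]
  Θ: [ 1 -1 -1 -1  0 -1 -1]
RREF → pivots at {X1,X2,X3} ⇒ r = 3

3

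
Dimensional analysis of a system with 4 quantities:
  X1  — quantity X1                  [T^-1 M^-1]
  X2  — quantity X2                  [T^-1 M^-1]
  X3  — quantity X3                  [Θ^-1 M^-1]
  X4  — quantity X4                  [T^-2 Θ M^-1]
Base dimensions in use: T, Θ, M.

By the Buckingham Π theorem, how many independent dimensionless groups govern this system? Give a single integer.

2

Exponent matrix [T,Θ,M] × [X1,X2,X3,X4]:
  T: [-1 -1  0 -2]
  Θ: [ 0  0 -1  1]
  M: [-1 -1 -1 -1]
Echelon form has 2 nonzero rows (pivots: X1,X3)
n=4, r=2 ⇒ 2 dimensionless groups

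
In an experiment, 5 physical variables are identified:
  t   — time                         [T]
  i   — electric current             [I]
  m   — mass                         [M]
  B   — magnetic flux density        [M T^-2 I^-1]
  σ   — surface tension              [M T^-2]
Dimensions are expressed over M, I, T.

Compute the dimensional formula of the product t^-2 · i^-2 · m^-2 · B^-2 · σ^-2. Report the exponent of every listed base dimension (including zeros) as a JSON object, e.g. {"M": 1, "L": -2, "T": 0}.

{"M": -6, "I": 0, "T": 6}

Dimensional matrix (M×I×T by t×i×m×B×σ):
  M: [ 0  0  1  1  1]
  I: [ 0  1  0 -1  0]
  T: [ 1  0  0 -2 -2]
  [M]: (-2)·0+(-2)·0+(-2)·1+(-2)·1+(-2)·1 = -6
  [I]: (-2)·0+(-2)·1+(-2)·0+(-2)·-1+(-2)·0 = 0
  [T]: (-2)·1+(-2)·0+(-2)·0+(-2)·-2+(-2)·-2 = 6
⇒ M^-6 T^6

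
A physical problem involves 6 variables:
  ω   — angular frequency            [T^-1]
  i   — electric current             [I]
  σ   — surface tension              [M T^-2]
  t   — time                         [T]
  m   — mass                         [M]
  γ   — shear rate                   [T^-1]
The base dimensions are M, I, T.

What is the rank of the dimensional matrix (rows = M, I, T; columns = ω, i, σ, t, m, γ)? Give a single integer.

Exponent matrix [M,I,T] × [ω,i,σ,t,m,γ]:
  M: [ 0  0  1  0  1  0]
  I: [ 0  1  0  0  0  0]
  T: [-1  0 -2  1  0 -1]
Echelon form has 3 nonzero rows (pivots: ω,i,σ)

3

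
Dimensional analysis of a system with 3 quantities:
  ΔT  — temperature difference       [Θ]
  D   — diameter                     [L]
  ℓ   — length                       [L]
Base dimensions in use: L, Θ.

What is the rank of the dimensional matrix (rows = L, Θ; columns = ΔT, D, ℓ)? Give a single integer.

Dimensional matrix (L×Θ by ΔT×D×ℓ):
  L: [ 0  1  1]
  Θ: [ 1  0  0]
RREF → pivots at {ΔT,D} ⇒ r = 2

2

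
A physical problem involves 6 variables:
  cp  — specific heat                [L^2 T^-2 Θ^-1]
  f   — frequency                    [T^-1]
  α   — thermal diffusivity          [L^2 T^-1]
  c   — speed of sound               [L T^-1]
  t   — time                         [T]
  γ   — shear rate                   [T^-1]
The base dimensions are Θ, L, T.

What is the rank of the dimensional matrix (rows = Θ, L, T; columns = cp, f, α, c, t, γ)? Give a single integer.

Dimensional matrix (Θ×L×T by cp×f×α×c×t×γ):
  Θ: [-1  0  0  0  0  0]
  L: [ 2  0  2  1  0  0]
  T: [-2 -1 -1 -1  1 -1]
Row reduction gives pivot columns cp,f,α; rank = 3

3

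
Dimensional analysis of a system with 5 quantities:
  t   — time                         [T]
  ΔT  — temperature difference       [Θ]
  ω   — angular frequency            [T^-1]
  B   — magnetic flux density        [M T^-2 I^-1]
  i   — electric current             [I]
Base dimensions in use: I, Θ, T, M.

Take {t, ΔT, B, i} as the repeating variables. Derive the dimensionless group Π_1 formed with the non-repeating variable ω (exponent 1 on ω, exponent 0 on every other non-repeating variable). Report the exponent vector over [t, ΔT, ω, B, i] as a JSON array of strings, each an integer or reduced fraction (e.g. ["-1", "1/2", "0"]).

["1", "0", "1", "0", "0"]

Exponent matrix [I,Θ,T,M] × [t,ΔT,ω,B,i]:
  I: [ 0  0  0 -1  1]
  Θ: [ 0  1  0  0  0]
  T: [ 1  0 -1 -2  0]
  M: [ 0  0  0  1  0]
RREF → pivots at {t,ΔT,B,i} ⇒ r = 4
Pivot set = {t,ΔT,B,i}, free = {ω}
RREF:
  r0: [   1    0   -1    0    0]
  r1: [   0    1    0    0    0]
  r2: [   0    0    0    1    0]
  r3: [   0    0    0    0    1]
Fix exponent of ω at 1; solve each RREF row for its pivot's exponent:
  r0: exp(t) + (-1)·1 = 0 ⇒ exp(t) = 1
  r1: exp(ΔT) + (0)·1 = 0 ⇒ exp(ΔT) = 0
  r2: exp(B) + (0)·1 = 0 ⇒ exp(B) = 0
  r3: exp(i) + (0)·1 = 0 ⇒ exp(i) = 0
Π_1 = t · ω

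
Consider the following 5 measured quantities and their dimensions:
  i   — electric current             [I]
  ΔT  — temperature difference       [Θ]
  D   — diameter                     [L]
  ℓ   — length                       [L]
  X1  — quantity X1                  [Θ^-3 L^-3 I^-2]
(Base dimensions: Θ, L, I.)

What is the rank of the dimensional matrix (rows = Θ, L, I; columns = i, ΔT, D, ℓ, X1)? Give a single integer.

Exponent matrix [Θ,L,I] × [i,ΔT,D,ℓ,X1]:
  Θ: [ 0  1  0  0 -3]
  L: [ 0  0  1  1 -3]
  I: [ 1  0  0  0 -2]
Echelon form has 3 nonzero rows (pivots: i,ΔT,D)

3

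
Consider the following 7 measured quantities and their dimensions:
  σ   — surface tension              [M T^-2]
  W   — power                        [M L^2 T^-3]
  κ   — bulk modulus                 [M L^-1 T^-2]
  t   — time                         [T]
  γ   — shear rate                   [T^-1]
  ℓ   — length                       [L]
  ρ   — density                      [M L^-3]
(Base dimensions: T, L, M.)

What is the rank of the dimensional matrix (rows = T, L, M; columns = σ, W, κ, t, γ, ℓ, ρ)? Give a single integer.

3

Dimensional matrix (T×L×M by σ×W×κ×t×γ×ℓ×ρ):
  T: [-2 -3 -2  1 -1  0  0]
  L: [ 0  2 -1  0  0  1 -3]
  M: [ 1  1  1  0  0  0  1]
Echelon form has 3 nonzero rows (pivots: σ,W,κ)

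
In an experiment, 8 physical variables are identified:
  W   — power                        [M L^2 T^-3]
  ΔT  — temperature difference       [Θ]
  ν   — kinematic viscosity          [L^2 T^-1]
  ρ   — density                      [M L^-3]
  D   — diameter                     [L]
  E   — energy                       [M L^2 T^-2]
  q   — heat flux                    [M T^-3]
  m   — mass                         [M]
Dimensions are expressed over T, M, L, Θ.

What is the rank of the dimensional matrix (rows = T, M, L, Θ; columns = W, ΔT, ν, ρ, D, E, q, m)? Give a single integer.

4

Exponent matrix [T,M,L,Θ] × [W,ΔT,ν,ρ,D,E,q,m]:
  T: [-3  0 -1  0  0 -2 -3  0]
  M: [ 1  0  0  1  0  1  1  1]
  L: [ 2  0  2 -3  1  2  0  0]
  Θ: [ 0  1  0  0  0  0  0  0]
Echelon form has 4 nonzero rows (pivots: W,ΔT,ν,ρ)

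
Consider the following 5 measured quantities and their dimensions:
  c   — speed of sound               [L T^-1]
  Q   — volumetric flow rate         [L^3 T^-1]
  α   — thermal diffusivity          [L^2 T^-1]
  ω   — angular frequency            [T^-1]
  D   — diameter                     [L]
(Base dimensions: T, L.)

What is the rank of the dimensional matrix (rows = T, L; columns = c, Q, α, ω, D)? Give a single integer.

2

Dimensional matrix (T×L by c×Q×α×ω×D):
  T: [-1 -1 -1 -1  0]
  L: [ 1  3  2  0  1]
RREF → pivots at {c,Q} ⇒ r = 2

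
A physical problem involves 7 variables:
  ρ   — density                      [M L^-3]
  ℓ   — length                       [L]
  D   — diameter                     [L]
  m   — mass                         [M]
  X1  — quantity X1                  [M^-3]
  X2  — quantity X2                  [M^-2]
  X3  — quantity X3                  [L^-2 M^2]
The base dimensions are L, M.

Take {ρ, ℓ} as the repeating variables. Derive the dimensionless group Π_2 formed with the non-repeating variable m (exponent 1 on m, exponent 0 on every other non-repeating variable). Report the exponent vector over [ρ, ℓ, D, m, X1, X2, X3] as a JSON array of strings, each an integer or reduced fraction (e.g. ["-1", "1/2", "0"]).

["-1", "-3", "0", "1", "0", "0", "0"]

Exponent matrix [L,M] × [ρ,ℓ,D,m,X1,X2,X3]:
  L: [-3  1  1  0  0  0 -2]
  M: [ 1  0  0  1 -3 -2  2]
Echelon form has 2 nonzero rows (pivots: ρ,ℓ)
Pivot set = {ρ,ℓ}, free = {D,m,X1,X2,X3}
RREF:
  r0: [   1    0    0    1   -3   -2    2]
  r1: [   0    1    1    3   -9   -6    4]
Fix exponent of m at 1, D at 0, X1 at 0, X2 at 0, X3 at 0; solve each RREF row for its pivot's exponent:
  r0: exp(ρ) + (1)·1 = 0 ⇒ exp(ρ) = -1
  r1: exp(ℓ) + (3)·1 = 0 ⇒ exp(ℓ) = -3
Π_2 = ρ^-1 · ℓ^-3 · m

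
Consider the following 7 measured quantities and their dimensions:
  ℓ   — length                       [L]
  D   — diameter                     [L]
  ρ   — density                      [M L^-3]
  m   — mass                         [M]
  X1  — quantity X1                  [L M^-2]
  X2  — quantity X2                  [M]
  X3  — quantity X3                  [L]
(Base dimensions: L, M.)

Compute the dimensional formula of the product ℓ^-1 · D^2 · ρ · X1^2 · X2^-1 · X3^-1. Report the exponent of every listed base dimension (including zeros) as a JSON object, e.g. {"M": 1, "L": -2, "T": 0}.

{"L": -1, "M": -4}

Dimensional matrix (L×M by ℓ×D×ρ×m×X1×X2×X3):
  L: [ 1  1 -3  0  1  0  1]
  M: [ 0  0  1  1 -2  1  0]
  [L]: (-1)·1+(2)·1+(1)·-3+(2)·1+(-1)·0+(-1)·1 = -1
  [M]: (-1)·0+(2)·0+(1)·1+(2)·-2+(-1)·1+(-1)·0 = -4
⇒ L^-1 M^-4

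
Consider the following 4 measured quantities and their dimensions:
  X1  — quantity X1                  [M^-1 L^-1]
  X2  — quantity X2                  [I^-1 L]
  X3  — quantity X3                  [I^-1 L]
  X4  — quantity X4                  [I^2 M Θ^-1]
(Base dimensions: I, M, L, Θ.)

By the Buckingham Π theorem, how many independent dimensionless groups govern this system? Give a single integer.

Dimensional matrix (I×M×L×Θ by X1×X2×X3×X4):
  I: [ 0 -1 -1  2]
  M: [-1  0  0  1]
  L: [-1  1  1  0]
  Θ: [ 0  0  0 -1]
Echelon form has 3 nonzero rows (pivots: X1,X2,X4)
n=4, r=3 ⇒ 1 dimensionless group

1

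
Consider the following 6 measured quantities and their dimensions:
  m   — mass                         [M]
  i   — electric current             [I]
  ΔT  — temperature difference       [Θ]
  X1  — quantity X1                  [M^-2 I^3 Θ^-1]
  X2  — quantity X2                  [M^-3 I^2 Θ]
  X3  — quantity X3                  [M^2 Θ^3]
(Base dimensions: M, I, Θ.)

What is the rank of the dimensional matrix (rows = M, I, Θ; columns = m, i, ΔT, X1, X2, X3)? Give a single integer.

3

Exponent matrix [M,I,Θ] × [m,i,ΔT,X1,X2,X3]:
  M: [ 1  0  0 -2 -3  2]
  I: [ 0  1  0  3  2  0]
  Θ: [ 0  0  1 -1  1  3]
Echelon form has 3 nonzero rows (pivots: m,i,ΔT)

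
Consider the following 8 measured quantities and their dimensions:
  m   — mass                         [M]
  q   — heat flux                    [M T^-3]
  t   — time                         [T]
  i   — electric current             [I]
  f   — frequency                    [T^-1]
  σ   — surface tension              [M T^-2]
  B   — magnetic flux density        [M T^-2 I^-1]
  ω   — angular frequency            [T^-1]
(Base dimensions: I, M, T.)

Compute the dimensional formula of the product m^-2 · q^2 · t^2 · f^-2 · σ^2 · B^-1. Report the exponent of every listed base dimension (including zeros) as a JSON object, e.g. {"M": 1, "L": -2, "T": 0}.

Write exponents as rows I,M,T / cols m,q,t,i,f,σ,B,ω:
  I: [ 0  0  0  1  0  0 -1  0]
  M: [ 1  1  0  0  0  1  1  0]
  T: [ 0 -3  1  0 -1 -2 -2 -1]
  [I]: (-2)·0+(2)·0+(2)·0+(-2)·0+(2)·0+(-1)·-1 = 1
  [M]: (-2)·1+(2)·1+(2)·0+(-2)·0+(2)·1+(-1)·1 = 1
  [T]: (-2)·0+(2)·-3+(2)·1+(-2)·-1+(2)·-2+(-1)·-2 = -4
⇒ I M T^-4

{"I": 1, "M": 1, "T": -4}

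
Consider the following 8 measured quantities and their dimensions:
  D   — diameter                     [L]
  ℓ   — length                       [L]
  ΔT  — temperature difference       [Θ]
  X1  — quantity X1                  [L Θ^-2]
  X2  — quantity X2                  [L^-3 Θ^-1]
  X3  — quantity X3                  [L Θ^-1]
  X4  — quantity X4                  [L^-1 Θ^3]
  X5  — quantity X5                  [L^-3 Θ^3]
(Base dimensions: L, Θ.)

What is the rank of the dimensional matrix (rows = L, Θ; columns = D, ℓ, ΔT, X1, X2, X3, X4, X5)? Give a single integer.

Write exponents as rows L,Θ / cols D,ℓ,ΔT,X1,X2,X3,X4,X5:
  L: [ 1  1  0  1 -3  1 -1 -3]
  Θ: [ 0  0  1 -2 -1 -1  3  3]
Echelon form has 2 nonzero rows (pivots: D,ΔT)

2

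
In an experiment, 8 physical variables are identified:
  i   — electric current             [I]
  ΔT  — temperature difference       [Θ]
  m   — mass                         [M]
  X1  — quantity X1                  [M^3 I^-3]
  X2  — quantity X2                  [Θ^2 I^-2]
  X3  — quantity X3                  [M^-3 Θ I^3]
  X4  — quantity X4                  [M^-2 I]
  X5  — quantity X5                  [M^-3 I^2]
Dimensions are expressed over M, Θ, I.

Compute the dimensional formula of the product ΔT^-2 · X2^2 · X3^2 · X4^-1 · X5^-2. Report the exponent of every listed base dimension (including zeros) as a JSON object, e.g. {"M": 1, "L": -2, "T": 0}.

{"M": 2, "Θ": 4, "I": -3}

Write exponents as rows M,Θ,I / cols i,ΔT,m,X1,X2,X3,X4,X5:
  M: [ 0  0  1  3  0 -3 -2 -3]
  Θ: [ 0  1  0  0  2  1  0  0]
  I: [ 1  0  0 -3 -2  3  1  2]
  [M]: (-2)·0+(2)·0+(2)·-3+(-1)·-2+(-2)·-3 = 2
  [Θ]: (-2)·1+(2)·2+(2)·1+(-1)·0+(-2)·0 = 4
  [I]: (-2)·0+(2)·-2+(2)·3+(-1)·1+(-2)·2 = -3
⇒ M^2 Θ^4 I^-3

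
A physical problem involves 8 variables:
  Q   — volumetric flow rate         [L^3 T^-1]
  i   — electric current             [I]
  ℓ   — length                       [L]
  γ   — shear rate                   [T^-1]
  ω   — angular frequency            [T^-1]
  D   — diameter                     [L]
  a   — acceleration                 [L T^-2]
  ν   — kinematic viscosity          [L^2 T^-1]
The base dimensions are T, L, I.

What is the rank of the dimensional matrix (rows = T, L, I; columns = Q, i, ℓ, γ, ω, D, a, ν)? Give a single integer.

3

Exponent matrix [T,L,I] × [Q,i,ℓ,γ,ω,D,a,ν]:
  T: [-1  0  0 -1 -1  0 -2 -1]
  L: [ 3  0  1  0  0  1  1  2]
  I: [ 0  1  0  0  0  0  0  0]
RREF → pivots at {Q,i,ℓ} ⇒ r = 3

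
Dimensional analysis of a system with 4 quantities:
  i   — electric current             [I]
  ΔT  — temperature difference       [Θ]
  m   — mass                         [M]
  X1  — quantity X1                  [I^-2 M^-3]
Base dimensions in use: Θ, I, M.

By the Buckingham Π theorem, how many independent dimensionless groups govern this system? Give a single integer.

1

Dimensional matrix (Θ×I×M by i×ΔT×m×X1):
  Θ: [ 0  1  0  0]
  I: [ 1  0  0 -2]
  M: [ 0  0  1 -3]
RREF → pivots at {i,ΔT,m} ⇒ r = 3
4 vars − rank 3 = 1 Π group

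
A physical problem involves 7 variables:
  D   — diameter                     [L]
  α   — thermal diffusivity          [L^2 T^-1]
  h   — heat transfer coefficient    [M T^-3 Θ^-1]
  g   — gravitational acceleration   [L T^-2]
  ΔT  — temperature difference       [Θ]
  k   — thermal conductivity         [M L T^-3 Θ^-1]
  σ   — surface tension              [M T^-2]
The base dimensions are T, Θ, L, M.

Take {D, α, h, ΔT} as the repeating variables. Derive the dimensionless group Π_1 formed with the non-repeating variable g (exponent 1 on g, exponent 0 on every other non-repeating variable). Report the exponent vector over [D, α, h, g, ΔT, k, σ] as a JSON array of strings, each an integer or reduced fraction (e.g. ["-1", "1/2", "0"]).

["3", "-2", "0", "1", "0", "0", "0"]

Write exponents as rows T,Θ,L,M / cols D,α,h,g,ΔT,k,σ:
  T: [ 0 -1 -3 -2  0 -3 -2]
  Θ: [ 0  0 -1  0  1 -1  0]
  L: [ 1  2  0  1  0  1  0]
  M: [ 0  0  1  0  0  1  1]
RREF → pivots at {D,α,h,ΔT} ⇒ r = 4
Pivot set = {D,α,h,ΔT}, free = {g,k,σ}
RREF:
  r0: [   1    0    0   -3    0    1    2]
  r1: [   0    1    0    2    0    0   -1]
  r2: [   0    0    1    0    0    1    1]
  r3: [   0    0    0    0    1    0    1]
Fix exponent of g at 1, k at 0, σ at 0; solve each RREF row for its pivot's exponent:
  r0: exp(D) + (-3)·1 = 0 ⇒ exp(D) = 3
  r1: exp(α) + (2)·1 = 0 ⇒ exp(α) = -2
  r2: exp(h) + (0)·1 = 0 ⇒ exp(h) = 0
  r3: exp(ΔT) + (0)·1 = 0 ⇒ exp(ΔT) = 0
Π_1 = D^3 · α^-2 · g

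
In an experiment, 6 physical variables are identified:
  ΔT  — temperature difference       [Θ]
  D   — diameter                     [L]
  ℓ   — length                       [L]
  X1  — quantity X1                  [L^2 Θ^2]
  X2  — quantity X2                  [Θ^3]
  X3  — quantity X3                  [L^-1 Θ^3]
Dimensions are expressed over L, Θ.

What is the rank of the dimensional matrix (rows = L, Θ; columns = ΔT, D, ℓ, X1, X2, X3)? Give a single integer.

2

Dimensional matrix (L×Θ by ΔT×D×ℓ×X1×X2×X3):
  L: [ 0  1  1  2  0 -1]
  Θ: [ 1  0  0  2  3  3]
RREF → pivots at {ΔT,D} ⇒ r = 2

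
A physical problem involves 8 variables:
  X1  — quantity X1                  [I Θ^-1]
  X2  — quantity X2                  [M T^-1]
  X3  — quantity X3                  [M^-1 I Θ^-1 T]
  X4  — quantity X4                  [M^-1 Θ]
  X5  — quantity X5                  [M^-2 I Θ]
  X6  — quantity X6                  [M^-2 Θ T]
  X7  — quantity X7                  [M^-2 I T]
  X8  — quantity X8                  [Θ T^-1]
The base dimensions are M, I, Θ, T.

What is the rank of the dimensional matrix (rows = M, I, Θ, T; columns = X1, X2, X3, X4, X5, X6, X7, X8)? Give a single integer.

3

Exponent matrix [M,I,Θ,T] × [X1,X2,X3,X4,X5,X6,X7,X8]:
  M: [ 0  1 -1 -1 -2 -2 -2  0]
  I: [ 1  0  1  0  1  0  1  0]
  Θ: [-1  0 -1  1  1  1  0  1]
  T: [ 0 -1  1  0  0  1  1 -1]
RREF → pivots at {X1,X2,X4} ⇒ r = 3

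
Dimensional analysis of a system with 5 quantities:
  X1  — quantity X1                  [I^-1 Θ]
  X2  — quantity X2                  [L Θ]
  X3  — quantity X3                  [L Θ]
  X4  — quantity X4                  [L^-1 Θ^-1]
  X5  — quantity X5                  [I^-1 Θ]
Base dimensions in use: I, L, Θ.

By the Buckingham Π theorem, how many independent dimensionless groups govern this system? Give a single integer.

3

Exponent matrix [I,L,Θ] × [X1,X2,X3,X4,X5]:
  I: [-1  0  0  0 -1]
  L: [ 0  1  1 -1  0]
  Θ: [ 1  1  1 -1  1]
Row reduction gives pivot columns X1,X2; rank = 2
n=5, r=2 ⇒ 3 dimensionless groups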